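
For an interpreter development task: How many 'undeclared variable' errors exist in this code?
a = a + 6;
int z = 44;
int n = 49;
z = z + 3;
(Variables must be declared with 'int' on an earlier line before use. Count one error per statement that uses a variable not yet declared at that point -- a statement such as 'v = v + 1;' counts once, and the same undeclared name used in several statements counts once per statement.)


Scanning code line by line:
  Line 1: use 'a' -> ERROR (undeclared)
  Line 2: declare 'z' -> declared = ['z']
  Line 3: declare 'n' -> declared = ['n', 'z']
  Line 4: use 'z' -> OK (declared)
Total undeclared variable errors: 1

1


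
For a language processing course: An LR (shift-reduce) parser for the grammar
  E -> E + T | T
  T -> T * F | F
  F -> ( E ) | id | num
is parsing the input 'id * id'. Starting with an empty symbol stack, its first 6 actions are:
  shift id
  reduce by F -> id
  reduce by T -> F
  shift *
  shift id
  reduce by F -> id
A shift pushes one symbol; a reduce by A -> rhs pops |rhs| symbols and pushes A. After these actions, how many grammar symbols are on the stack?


Tracking the symbol stack through each action:
  Action 1: shift 'id' : push -> stack = [id] (size 1)
  Action 2: reduce by F -> id : pop 1, push F -> stack = [F] (size 1)
  Action 3: reduce by T -> F : pop 1, push T -> stack = [T] (size 1)
  Action 4: shift '*' : push -> stack = [T, *] (size 2)
  Action 5: shift 'id' : push -> stack = [T, *, id] (size 3)
  Action 6: reduce by F -> id : pop 1, push F -> stack = [T, *, F] (size 3)
Final stack size: 3

3


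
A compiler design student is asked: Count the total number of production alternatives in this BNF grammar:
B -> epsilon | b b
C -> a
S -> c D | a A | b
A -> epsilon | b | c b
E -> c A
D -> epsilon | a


Counting alternatives per rule:
  B: 2 alternative(s)
  C: 1 alternative(s)
  S: 3 alternative(s)
  A: 3 alternative(s)
  E: 1 alternative(s)
  D: 2 alternative(s)
Sum: 2 + 1 + 3 + 3 + 1 + 2 = 12

12


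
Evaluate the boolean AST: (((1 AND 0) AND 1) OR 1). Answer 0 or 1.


Step 1: Evaluate inner node
  1 AND 0 = 0
Step 2: Evaluate next node
  0 AND 1 = 0
Step 3: Evaluate root node
  0 OR 1 = 1

1


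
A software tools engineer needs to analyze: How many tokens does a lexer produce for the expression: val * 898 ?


Scanning 'val * 898'
Token 1: 'val' -> identifier
Token 2: '*' -> operator
Token 3: '898' -> integer_literal
Total tokens: 3

3


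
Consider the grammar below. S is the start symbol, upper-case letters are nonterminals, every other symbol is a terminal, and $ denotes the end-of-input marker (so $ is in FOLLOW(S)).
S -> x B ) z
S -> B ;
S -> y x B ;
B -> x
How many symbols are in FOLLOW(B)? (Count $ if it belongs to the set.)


S is the start symbol and does not occur in any rule body, so FOLLOW(S) = {$}.
Examining every occurrence of B in a rule body:
  S -> x B ) z : B is followed by terminal ')' -> add ')'
  S -> B ; : B is followed by terminal ';' -> add ';'
  S -> y x B ; : B is followed by terminal ';' -> add ';' (already in the set)
  B -> x : B does not occur in the body -> contributes nothing
FOLLOW(B) = {), ;}
Count: 2

2


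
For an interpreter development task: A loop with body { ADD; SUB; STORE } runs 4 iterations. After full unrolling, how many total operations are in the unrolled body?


Loop body operations: ADD, SUB, STORE (3 ops per iteration)
Unrolling 4 iterations:
  Iteration 1: ADD, SUB, STORE (3 ops)
  Iteration 2: ADD, SUB, STORE (3 ops)
  Iteration 3: ADD, SUB, STORE (3 ops)
  Iteration 4: ADD, SUB, STORE (3 ops)
Total: 4 iterations * 3 ops/iter = 12 operations

12


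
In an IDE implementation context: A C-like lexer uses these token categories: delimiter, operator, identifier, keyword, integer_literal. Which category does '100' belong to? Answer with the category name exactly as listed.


Token: '100'
Checking categories:
  identifier: no
  integer_literal: YES
  operator: no
  keyword: no
  delimiter: no
Category: integer_literal

integer_literal


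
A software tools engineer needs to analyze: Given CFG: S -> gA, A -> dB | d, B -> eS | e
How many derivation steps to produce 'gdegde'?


Grammar: S -> gA, A -> dB | d, B -> eS | e
Deriving 'gdegde':
Step 1: S -> gA => gA
Step 2: A -> dB => gdB
Step 3: B -> eS => gdeS
Step 4: S -> gA => gdegA
Step 5: A -> dB => gdegdB
Step 6: B -> e => gdegde
Total derivation steps: 6

6


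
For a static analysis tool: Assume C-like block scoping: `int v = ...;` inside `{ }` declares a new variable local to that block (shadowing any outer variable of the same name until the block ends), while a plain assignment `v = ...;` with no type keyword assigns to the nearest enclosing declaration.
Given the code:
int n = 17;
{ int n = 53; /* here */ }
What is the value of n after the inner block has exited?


Analyzing scoping rules:
Outer scope: declares n = 17
Inner block: 'int n = 53;' declares a NEW n that shadows the outer one
When the block exits the inner n goes out of scope; the outer n was never modified -> 17
Result: 17

17


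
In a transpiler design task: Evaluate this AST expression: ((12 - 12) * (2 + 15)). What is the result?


Expression: ((12 - 12) * (2 + 15))
Evaluating step by step:
  12 - 12 = 0
  2 + 15 = 17
  0 * 17 = 0
Result: 0

0


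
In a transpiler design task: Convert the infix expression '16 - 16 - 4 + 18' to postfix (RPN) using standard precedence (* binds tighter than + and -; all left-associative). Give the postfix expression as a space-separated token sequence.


Applying the shunting-yard algorithm:
  Operand 16 -> output
  Push '-' onto operator stack -> op-stack: [-]
  Operand 16 -> output
  See '-' (prec 1); top '-' (prec 1) >= it -> pop '-' to output
  Push '-' onto operator stack -> op-stack: [-]
  Operand 4 -> output
  See '+' (prec 1); top '-' (prec 1) >= it -> pop '-' to output
  Push '+' onto operator stack -> op-stack: [+]
  Operand 18 -> output
  End of input: pop '+' to output
Postfix result: 16 16 - 4 - 18 +

16 16 - 4 - 18 +


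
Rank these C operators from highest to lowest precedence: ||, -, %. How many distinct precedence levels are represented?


Looking up precedence for each operator:
  || -> precedence 1
  - -> precedence 5
  % -> precedence 6
Sorted highest to lowest: %, -, ||
Distinct precedence values: [6, 5, 1]
Number of distinct levels: 3

3


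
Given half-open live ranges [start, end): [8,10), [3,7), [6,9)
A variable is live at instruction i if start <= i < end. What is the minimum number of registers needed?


Live ranges:
  Var0: [8, 10)
  Var1: [3, 7)
  Var2: [6, 9)
Sweep-line events (position, delta, active):
  pos=3 start -> active=1
  pos=6 start -> active=2
  pos=7 end -> active=1
  pos=8 start -> active=2
  pos=9 end -> active=1
  pos=10 end -> active=0
Maximum simultaneous active: 2
Minimum registers needed: 2

2


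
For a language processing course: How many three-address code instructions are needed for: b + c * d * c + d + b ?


Expression: b + c * d * c + d + b
Generating three-address code (respecting * over +/- precedence):
  Instruction 1: t1 = c * d
  Instruction 2: t2 = t1 * c
  Instruction 3: t3 = b + t2
  Instruction 4: t4 = t3 + d
  Instruction 5: t5 = t4 + b
Total instructions: 5

5


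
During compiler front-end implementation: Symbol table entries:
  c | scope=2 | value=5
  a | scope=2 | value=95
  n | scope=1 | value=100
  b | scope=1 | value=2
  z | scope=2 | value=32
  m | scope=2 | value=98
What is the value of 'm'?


Searching symbol table for 'm':
  c | scope=2 | value=5
  a | scope=2 | value=95
  n | scope=1 | value=100
  b | scope=1 | value=2
  z | scope=2 | value=32
  m | scope=2 | value=98 <- MATCH
Found 'm' at scope 2 with value 98

98


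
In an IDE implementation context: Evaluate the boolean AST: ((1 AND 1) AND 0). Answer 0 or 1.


Step 1: Evaluate inner node
  1 AND 1 = 1
Step 2: Evaluate root node
  1 AND 0 = 0

0


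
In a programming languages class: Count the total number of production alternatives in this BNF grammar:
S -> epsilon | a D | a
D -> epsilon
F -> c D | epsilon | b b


Counting alternatives per rule:
  S: 3 alternative(s)
  D: 1 alternative(s)
  F: 3 alternative(s)
Sum: 3 + 1 + 3 = 7

7


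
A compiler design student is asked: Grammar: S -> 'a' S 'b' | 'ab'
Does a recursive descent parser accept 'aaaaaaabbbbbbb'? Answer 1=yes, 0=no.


Grammar accepts strings of the form a^n b^n (n >= 1)
Word: 'aaaaaaabbbbbbb'
Counting: 7 a's and 7 b's
Check: 7 == 7? Yes
Derivation (S -> aSb applied 6 time(s), then S -> ab): S => aSb => aaSbb => aaaSbbb => aaaaSbbbb => aaaaaSbbbbb => aaaaaaSbbbbbb => aaaaaaabbbbbbb
Accepted

1


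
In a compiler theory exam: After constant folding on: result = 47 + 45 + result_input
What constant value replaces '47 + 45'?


Identifying constant sub-expression:
  Original: result = 47 + 45 + result_input
  47 and 45 are both compile-time constants
  Evaluating: 47 + 45 = 92
  After folding: result = 92 + result_input

92


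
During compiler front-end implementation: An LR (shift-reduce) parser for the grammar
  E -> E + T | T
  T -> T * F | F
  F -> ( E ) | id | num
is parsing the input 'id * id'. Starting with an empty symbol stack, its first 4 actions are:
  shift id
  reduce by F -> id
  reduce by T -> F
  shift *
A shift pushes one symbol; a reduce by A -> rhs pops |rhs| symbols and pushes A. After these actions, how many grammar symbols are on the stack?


Tracking the symbol stack through each action:
  Action 1: shift 'id' : push -> stack = [id] (size 1)
  Action 2: reduce by F -> id : pop 1, push F -> stack = [F] (size 1)
  Action 3: reduce by T -> F : pop 1, push T -> stack = [T] (size 1)
  Action 4: shift '*' : push -> stack = [T, *] (size 2)
Final stack size: 2

2


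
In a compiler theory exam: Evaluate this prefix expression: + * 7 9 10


Parsing prefix expression: + * 7 9 10
Step 1: Innermost operation '* 7 9'
  7 * 9 = 63
Step 2: Outer operation '+ [63] 10'
  63 + 10 = 73

73


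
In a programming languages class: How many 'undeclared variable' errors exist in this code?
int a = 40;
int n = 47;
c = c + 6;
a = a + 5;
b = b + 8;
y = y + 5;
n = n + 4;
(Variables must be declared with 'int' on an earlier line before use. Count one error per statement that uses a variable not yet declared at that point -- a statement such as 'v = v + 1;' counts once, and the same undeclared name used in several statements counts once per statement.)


Scanning code line by line:
  Line 1: declare 'a' -> declared = ['a']
  Line 2: declare 'n' -> declared = ['a', 'n']
  Line 3: use 'c' -> ERROR (undeclared)
  Line 4: use 'a' -> OK (declared)
  Line 5: use 'b' -> ERROR (undeclared)
  Line 6: use 'y' -> ERROR (undeclared)
  Line 7: use 'n' -> OK (declared)
Total undeclared variable errors: 3

3


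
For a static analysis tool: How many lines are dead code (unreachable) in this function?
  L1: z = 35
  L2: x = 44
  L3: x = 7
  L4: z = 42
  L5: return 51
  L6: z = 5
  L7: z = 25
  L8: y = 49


Analyzing control flow:
  L1: reachable (before return)
  L2: reachable (before return)
  L3: reachable (before return)
  L4: reachable (before return)
  L5: reachable (return statement)
  L6: DEAD (after return at L5)
  L7: DEAD (after return at L5)
  L8: DEAD (after return at L5)
Return at L5, total lines = 8
Dead lines: L6 through L8
Count: 3

3


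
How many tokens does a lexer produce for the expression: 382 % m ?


Scanning '382 % m'
Token 1: '382' -> integer_literal
Token 2: '%' -> operator
Token 3: 'm' -> identifier
Total tokens: 3

3


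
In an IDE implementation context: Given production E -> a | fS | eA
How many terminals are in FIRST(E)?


Production: E -> a | fS | eA
Examining each alternative for leading terminals:
  E -> a : first terminal = 'a'
  E -> fS : first terminal = 'f'
  E -> eA : first terminal = 'e'
FIRST(E) = {a, e, f}
Count: 3

3


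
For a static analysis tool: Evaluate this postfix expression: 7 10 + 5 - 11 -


Processing tokens left to right:
Push 7, Push 10
Pop 7 and 10, compute 7 + 10 = 17, push 17
Push 5
Pop 17 and 5, compute 17 - 5 = 12, push 12
Push 11
Pop 12 and 11, compute 12 - 11 = 1, push 1
Stack result: 1

1


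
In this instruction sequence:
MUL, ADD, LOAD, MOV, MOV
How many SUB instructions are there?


Scanning instruction sequence for SUB:
  Position 1: MUL
  Position 2: ADD
  Position 3: LOAD
  Position 4: MOV
  Position 5: MOV
Matches at positions: []
Total SUB count: 0

0


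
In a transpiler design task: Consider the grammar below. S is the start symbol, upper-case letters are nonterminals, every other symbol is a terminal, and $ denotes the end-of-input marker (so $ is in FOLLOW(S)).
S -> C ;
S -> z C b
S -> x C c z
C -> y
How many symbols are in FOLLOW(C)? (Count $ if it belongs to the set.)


S is the start symbol and does not occur in any rule body, so FOLLOW(S) = {$}.
Examining every occurrence of C in a rule body:
  S -> C ; : C is followed by terminal ';' -> add ';'
  S -> z C b : C is followed by terminal 'b' -> add 'b'
  S -> x C c z : C is followed by terminal 'c' -> add 'c'
  C -> y : C does not occur in the body -> contributes nothing
FOLLOW(C) = {;, b, c}
Count: 3

3


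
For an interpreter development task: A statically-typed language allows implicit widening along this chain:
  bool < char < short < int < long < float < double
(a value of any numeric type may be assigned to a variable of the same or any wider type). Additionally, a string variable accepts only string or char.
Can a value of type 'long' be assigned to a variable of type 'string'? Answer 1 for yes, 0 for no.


Target variable type: string
Source value type: long
Rule: string accepts only {string, char}
  source 'long' in {string, char}? No
Result: 0

0


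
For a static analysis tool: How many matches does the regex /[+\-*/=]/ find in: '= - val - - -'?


Pattern: /[+\-*/=]/ (operators)
Input: '= - val - - -'
Scanning for matches:
  Match 1: '='
  Match 2: '-'
  Match 3: '-'
  Match 4: '-'
  Match 5: '-'
Total matches: 5

5


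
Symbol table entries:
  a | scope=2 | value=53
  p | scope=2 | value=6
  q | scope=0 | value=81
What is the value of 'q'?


Searching symbol table for 'q':
  a | scope=2 | value=53
  p | scope=2 | value=6
  q | scope=0 | value=81 <- MATCH
Found 'q' at scope 0 with value 81

81


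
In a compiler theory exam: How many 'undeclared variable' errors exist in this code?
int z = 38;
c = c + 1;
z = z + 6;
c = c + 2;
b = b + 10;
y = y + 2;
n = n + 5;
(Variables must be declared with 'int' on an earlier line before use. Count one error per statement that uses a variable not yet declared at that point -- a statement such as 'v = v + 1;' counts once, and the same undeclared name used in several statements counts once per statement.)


Scanning code line by line:
  Line 1: declare 'z' -> declared = ['z']
  Line 2: use 'c' -> ERROR (undeclared)
  Line 3: use 'z' -> OK (declared)
  Line 4: use 'c' -> ERROR (undeclared)
  Line 5: use 'b' -> ERROR (undeclared)
  Line 6: use 'y' -> ERROR (undeclared)
  Line 7: use 'n' -> ERROR (undeclared)
Total undeclared variable errors: 5

5


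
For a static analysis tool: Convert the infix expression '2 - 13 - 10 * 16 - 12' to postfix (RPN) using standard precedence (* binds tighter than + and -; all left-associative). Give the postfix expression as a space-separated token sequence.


Applying the shunting-yard algorithm:
  Operand 2 -> output
  Push '-' onto operator stack -> op-stack: [-]
  Operand 13 -> output
  See '-' (prec 1); top '-' (prec 1) >= it -> pop '-' to output
  Push '-' onto operator stack -> op-stack: [-]
  Operand 10 -> output
  Push '*' onto operator stack -> op-stack: [-, *]
  Operand 16 -> output
  See '-' (prec 1); top '*' (prec 2) >= it -> pop '*' to output
  See '-' (prec 1); top '-' (prec 1) >= it -> pop '-' to output
  Push '-' onto operator stack -> op-stack: [-]
  Operand 12 -> output
  End of input: pop '-' to output
Postfix result: 2 13 - 10 16 * - 12 -

2 13 - 10 16 * - 12 -


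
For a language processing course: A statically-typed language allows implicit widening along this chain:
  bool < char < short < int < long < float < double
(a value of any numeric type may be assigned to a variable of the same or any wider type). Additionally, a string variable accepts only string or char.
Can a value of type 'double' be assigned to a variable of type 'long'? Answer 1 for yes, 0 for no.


Target variable type: long
Source value type: double
Numeric ranks: double=6, long=4
Widening allowed iff rank(source) <= rank(target): 6 <= 4? No
Result: 0

0


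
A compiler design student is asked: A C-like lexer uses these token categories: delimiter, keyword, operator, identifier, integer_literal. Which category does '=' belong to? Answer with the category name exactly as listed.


Token: '='
Checking categories:
  identifier: no
  integer_literal: no
  operator: YES
  keyword: no
  delimiter: no
Category: operator

operator


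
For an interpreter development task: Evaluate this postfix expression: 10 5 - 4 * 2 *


Processing tokens left to right:
Push 10, Push 5
Pop 10 and 5, compute 10 - 5 = 5, push 5
Push 4
Pop 5 and 4, compute 5 * 4 = 20, push 20
Push 2
Pop 20 and 2, compute 20 * 2 = 40, push 40
Stack result: 40

40


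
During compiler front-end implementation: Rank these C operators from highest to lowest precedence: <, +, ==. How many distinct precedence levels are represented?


Looking up precedence for each operator:
  < -> precedence 4
  + -> precedence 5
  == -> precedence 3
Sorted highest to lowest: +, <, ==
Distinct precedence values: [5, 4, 3]
Number of distinct levels: 3

3


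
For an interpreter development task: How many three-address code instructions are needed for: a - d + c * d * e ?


Expression: a - d + c * d * e
Generating three-address code (respecting * over +/- precedence):
  Instruction 1: t1 = c * d
  Instruction 2: t2 = t1 * e
  Instruction 3: t3 = a - d
  Instruction 4: t4 = t3 + t2
Total instructions: 4

4


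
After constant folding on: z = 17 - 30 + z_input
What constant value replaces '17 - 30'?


Identifying constant sub-expression:
  Original: z = 17 - 30 + z_input
  17 and 30 are both compile-time constants
  Evaluating: 17 - 30 = -13
  After folding: z = -13 + z_input

-13


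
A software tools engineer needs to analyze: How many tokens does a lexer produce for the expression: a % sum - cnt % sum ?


Scanning 'a % sum - cnt % sum'
Token 1: 'a' -> identifier
Token 2: '%' -> operator
Token 3: 'sum' -> identifier
Token 4: '-' -> operator
Token 5: 'cnt' -> identifier
Token 6: '%' -> operator
Token 7: 'sum' -> identifier
Total tokens: 7

7


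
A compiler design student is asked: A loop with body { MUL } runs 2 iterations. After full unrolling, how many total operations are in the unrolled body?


Loop body operations: MUL (1 op per iteration)
Unrolling 2 iterations:
  Iteration 1: MUL (1 ops)
  Iteration 2: MUL (1 ops)
Total: 2 iterations * 1 ops/iter = 2 operations

2


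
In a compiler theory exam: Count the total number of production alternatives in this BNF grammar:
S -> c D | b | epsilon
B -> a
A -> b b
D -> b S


Counting alternatives per rule:
  S: 3 alternative(s)
  B: 1 alternative(s)
  A: 1 alternative(s)
  D: 1 alternative(s)
Sum: 3 + 1 + 1 + 1 = 6

6


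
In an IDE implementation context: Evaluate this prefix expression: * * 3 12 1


Parsing prefix expression: * * 3 12 1
Step 1: Innermost operation '* 3 12'
  3 * 12 = 36
Step 2: Outer operation '* [36] 1'
  36 * 1 = 36

36


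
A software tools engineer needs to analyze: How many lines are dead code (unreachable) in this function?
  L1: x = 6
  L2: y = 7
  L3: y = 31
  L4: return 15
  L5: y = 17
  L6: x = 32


Analyzing control flow:
  L1: reachable (before return)
  L2: reachable (before return)
  L3: reachable (before return)
  L4: reachable (return statement)
  L5: DEAD (after return at L4)
  L6: DEAD (after return at L4)
Return at L4, total lines = 6
Dead lines: L5 through L6
Count: 2

2


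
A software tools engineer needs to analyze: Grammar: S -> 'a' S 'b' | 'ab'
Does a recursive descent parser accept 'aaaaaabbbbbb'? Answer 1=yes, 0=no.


Grammar accepts strings of the form a^n b^n (n >= 1)
Word: 'aaaaaabbbbbb'
Counting: 6 a's and 6 b's
Check: 6 == 6? Yes
Derivation (S -> aSb applied 5 time(s), then S -> ab): S => aSb => aaSbb => aaaSbbb => aaaaSbbbb => aaaaaSbbbbb => aaaaaabbbbbb
Accepted

1


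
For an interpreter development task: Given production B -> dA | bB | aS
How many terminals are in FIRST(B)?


Production: B -> dA | bB | aS
Examining each alternative for leading terminals:
  B -> dA : first terminal = 'd'
  B -> bB : first terminal = 'b'
  B -> aS : first terminal = 'a'
FIRST(B) = {a, b, d}
Count: 3

3


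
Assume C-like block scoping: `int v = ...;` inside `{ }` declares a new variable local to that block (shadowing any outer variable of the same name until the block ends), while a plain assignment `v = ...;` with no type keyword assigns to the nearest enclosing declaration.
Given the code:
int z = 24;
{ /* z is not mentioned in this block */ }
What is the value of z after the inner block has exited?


Analyzing scoping rules:
Outer scope: declares z = 24
Inner block: z is neither redeclared nor assigned -> unchanged
After the block -> 24
Result: 24

24


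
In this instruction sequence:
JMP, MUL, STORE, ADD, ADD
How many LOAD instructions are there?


Scanning instruction sequence for LOAD:
  Position 1: JMP
  Position 2: MUL
  Position 3: STORE
  Position 4: ADD
  Position 5: ADD
Matches at positions: []
Total LOAD count: 0

0


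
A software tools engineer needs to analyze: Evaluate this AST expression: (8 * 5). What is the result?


Expression: (8 * 5)
Evaluating step by step:
  8 * 5 = 40
Result: 40

40


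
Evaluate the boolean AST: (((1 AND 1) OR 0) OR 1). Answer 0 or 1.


Step 1: Evaluate inner node
  1 AND 1 = 1
Step 2: Evaluate next node
  1 OR 0 = 1
Step 3: Evaluate root node
  1 OR 1 = 1

1


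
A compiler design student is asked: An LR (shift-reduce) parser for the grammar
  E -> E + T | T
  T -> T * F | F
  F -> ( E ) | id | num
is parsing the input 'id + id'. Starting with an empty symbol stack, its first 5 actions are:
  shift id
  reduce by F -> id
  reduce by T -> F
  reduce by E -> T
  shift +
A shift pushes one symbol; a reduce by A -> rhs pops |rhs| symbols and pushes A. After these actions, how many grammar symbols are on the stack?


Tracking the symbol stack through each action:
  Action 1: shift 'id' : push -> stack = [id] (size 1)
  Action 2: reduce by F -> id : pop 1, push F -> stack = [F] (size 1)
  Action 3: reduce by T -> F : pop 1, push T -> stack = [T] (size 1)
  Action 4: reduce by E -> T : pop 1, push E -> stack = [E] (size 1)
  Action 5: shift '+' : push -> stack = [E, +] (size 2)
Final stack size: 2

2


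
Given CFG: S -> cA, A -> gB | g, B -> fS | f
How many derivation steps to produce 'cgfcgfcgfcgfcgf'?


Grammar: S -> cA, A -> gB | g, B -> fS | f
Deriving 'cgfcgfcgfcgfcgf':
Step 1: S -> cA => cA
Step 2: A -> gB => cgB
Step 3: B -> fS => cgfS
Step 4: S -> cA => cgfcA
Step 5: A -> gB => cgfcgB
Step 6: B -> fS => cgfcgfS
Step 7: S -> cA => cgfcgfcA
Step 8: A -> gB => cgfcgfcgB
Step 9: B -> fS => cgfcgfcgfS
Step 10: S -> cA => cgfcgfcgfcA
Step 11: A -> gB => cgfcgfcgfcgB
Step 12: B -> fS => cgfcgfcgfcgfS
Step 13: S -> cA => cgfcgfcgfcgfcA
Step 14: A -> gB => cgfcgfcgfcgfcgB
Step 15: B -> f => cgfcgfcgfcgfcgf
Total derivation steps: 15

15


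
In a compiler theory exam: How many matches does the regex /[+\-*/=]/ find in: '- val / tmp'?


Pattern: /[+\-*/=]/ (operators)
Input: '- val / tmp'
Scanning for matches:
  Match 1: '-'
  Match 2: '/'
Total matches: 2

2


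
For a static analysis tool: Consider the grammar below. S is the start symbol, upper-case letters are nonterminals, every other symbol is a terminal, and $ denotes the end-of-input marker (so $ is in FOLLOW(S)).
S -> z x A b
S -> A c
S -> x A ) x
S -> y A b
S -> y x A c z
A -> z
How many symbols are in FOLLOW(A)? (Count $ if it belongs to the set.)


S is the start symbol and does not occur in any rule body, so FOLLOW(S) = {$}.
Examining every occurrence of A in a rule body:
  S -> z x A b : A is followed by terminal 'b' -> add 'b'
  S -> A c : A is followed by terminal 'c' -> add 'c'
  S -> x A ) x : A is followed by terminal ')' -> add ')'
  S -> y A b : A is followed by terminal 'b' -> add 'b' (already in the set)
  S -> y x A c z : A is followed by terminal 'c' -> add 'c' (already in the set)
  A -> z : A does not occur in the body -> contributes nothing
FOLLOW(A) = {), b, c}
Count: 3

3


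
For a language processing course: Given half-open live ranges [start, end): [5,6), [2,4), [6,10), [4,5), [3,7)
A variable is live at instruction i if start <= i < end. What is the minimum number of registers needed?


Live ranges:
  Var0: [5, 6)
  Var1: [2, 4)
  Var2: [6, 10)
  Var3: [4, 5)
  Var4: [3, 7)
Sweep-line events (position, delta, active):
  pos=2 start -> active=1
  pos=3 start -> active=2
  pos=4 end -> active=1
  pos=4 start -> active=2
  pos=5 end -> active=1
  pos=5 start -> active=2
  pos=6 end -> active=1
  pos=6 start -> active=2
  pos=7 end -> active=1
  pos=10 end -> active=0
Maximum simultaneous active: 2
Minimum registers needed: 2

2


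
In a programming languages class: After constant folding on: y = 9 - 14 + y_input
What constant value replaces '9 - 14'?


Identifying constant sub-expression:
  Original: y = 9 - 14 + y_input
  9 and 14 are both compile-time constants
  Evaluating: 9 - 14 = -5
  After folding: y = -5 + y_input

-5


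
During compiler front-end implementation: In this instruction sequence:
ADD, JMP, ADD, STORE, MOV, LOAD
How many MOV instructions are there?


Scanning instruction sequence for MOV:
  Position 1: ADD
  Position 2: JMP
  Position 3: ADD
  Position 4: STORE
  Position 5: MOV <- MATCH
  Position 6: LOAD
Matches at positions: [5]
Total MOV count: 1

1


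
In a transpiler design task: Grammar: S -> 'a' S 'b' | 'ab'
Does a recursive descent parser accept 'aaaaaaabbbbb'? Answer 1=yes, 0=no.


Grammar accepts strings of the form a^n b^n (n >= 1)
Word: 'aaaaaaabbbbb'
Counting: 7 a's and 5 b's
Check: 7 == 5? No
Mismatch: a-count != b-count
Rejected

0


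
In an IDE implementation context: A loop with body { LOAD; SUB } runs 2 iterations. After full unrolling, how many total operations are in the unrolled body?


Loop body operations: LOAD, SUB (2 ops per iteration)
Unrolling 2 iterations:
  Iteration 1: LOAD, SUB (2 ops)
  Iteration 2: LOAD, SUB (2 ops)
Total: 2 iterations * 2 ops/iter = 4 operations

4


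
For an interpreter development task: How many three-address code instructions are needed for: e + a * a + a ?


Expression: e + a * a + a
Generating three-address code (respecting * over +/- precedence):
  Instruction 1: t1 = a * a
  Instruction 2: t2 = e + t1
  Instruction 3: t3 = t2 + a
Total instructions: 3

3


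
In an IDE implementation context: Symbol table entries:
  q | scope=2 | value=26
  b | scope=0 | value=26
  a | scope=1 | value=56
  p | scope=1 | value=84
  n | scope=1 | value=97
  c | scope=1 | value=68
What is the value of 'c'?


Searching symbol table for 'c':
  q | scope=2 | value=26
  b | scope=0 | value=26
  a | scope=1 | value=56
  p | scope=1 | value=84
  n | scope=1 | value=97
  c | scope=1 | value=68 <- MATCH
Found 'c' at scope 1 with value 68

68


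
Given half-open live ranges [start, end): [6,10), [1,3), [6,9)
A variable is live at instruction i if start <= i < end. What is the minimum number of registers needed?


Live ranges:
  Var0: [6, 10)
  Var1: [1, 3)
  Var2: [6, 9)
Sweep-line events (position, delta, active):
  pos=1 start -> active=1
  pos=3 end -> active=0
  pos=6 start -> active=1
  pos=6 start -> active=2
  pos=9 end -> active=1
  pos=10 end -> active=0
Maximum simultaneous active: 2
Minimum registers needed: 2

2


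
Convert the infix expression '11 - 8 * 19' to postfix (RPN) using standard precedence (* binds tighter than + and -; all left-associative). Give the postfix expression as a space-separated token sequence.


Applying the shunting-yard algorithm:
  Operand 11 -> output
  Push '-' onto operator stack -> op-stack: [-]
  Operand 8 -> output
  Push '*' onto operator stack -> op-stack: [-, *]
  Operand 19 -> output
  End of input: pop '*' to output
  End of input: pop '-' to output
Postfix result: 11 8 19 * -

11 8 19 * -


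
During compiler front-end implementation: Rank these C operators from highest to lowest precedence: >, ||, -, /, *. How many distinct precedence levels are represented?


Looking up precedence for each operator:
  > -> precedence 4
  || -> precedence 1
  - -> precedence 5
  / -> precedence 6
  * -> precedence 6
Sorted highest to lowest: /, *, -, >, ||
Distinct precedence values: [6, 5, 4, 1]
Number of distinct levels: 4

4


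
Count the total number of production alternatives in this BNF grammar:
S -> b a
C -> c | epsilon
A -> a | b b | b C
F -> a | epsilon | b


Counting alternatives per rule:
  S: 1 alternative(s)
  C: 2 alternative(s)
  A: 3 alternative(s)
  F: 3 alternative(s)
Sum: 1 + 2 + 3 + 3 = 9

9


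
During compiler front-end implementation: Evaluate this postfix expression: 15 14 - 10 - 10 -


Processing tokens left to right:
Push 15, Push 14
Pop 15 and 14, compute 15 - 14 = 1, push 1
Push 10
Pop 1 and 10, compute 1 - 10 = -9, push -9
Push 10
Pop -9 and 10, compute -9 - 10 = -19, push -19
Stack result: -19

-19


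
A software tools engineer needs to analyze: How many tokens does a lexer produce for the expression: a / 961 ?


Scanning 'a / 961'
Token 1: 'a' -> identifier
Token 2: '/' -> operator
Token 3: '961' -> integer_literal
Total tokens: 3

3


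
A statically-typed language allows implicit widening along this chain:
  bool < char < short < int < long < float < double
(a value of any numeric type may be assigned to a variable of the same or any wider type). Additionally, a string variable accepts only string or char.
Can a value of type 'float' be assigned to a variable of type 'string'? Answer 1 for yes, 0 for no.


Target variable type: string
Source value type: float
Rule: string accepts only {string, char}
  source 'float' in {string, char}? No
Result: 0

0


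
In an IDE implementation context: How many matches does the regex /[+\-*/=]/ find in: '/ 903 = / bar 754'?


Pattern: /[+\-*/=]/ (operators)
Input: '/ 903 = / bar 754'
Scanning for matches:
  Match 1: '/'
  Match 2: '='
  Match 3: '/'
Total matches: 3

3


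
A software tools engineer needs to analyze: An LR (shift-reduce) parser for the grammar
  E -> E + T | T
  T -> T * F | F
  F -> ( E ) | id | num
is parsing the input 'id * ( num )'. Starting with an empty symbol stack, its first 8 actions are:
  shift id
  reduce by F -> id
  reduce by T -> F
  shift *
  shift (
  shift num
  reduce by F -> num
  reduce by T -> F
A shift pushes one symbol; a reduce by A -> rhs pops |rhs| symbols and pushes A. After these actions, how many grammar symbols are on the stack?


Tracking the symbol stack through each action:
  Action 1: shift 'id' : push -> stack = [id] (size 1)
  Action 2: reduce by F -> id : pop 1, push F -> stack = [F] (size 1)
  Action 3: reduce by T -> F : pop 1, push T -> stack = [T] (size 1)
  Action 4: shift '*' : push -> stack = [T, *] (size 2)
  Action 5: shift '(' : push -> stack = [T, *, (] (size 3)
  Action 6: shift 'num' : push -> stack = [T, *, (, num] (size 4)
  Action 7: reduce by F -> num : pop 1, push F -> stack = [T, *, (, F] (size 4)
  Action 8: reduce by T -> F : pop 1, push T -> stack = [T, *, (, T] (size 4)
Final stack size: 4

4


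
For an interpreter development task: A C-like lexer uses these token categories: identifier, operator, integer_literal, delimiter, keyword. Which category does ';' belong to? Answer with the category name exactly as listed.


Token: ';'
Checking categories:
  identifier: no
  integer_literal: no
  operator: no
  keyword: no
  delimiter: YES
Category: delimiter

delimiter


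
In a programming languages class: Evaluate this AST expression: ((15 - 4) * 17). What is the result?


Expression: ((15 - 4) * 17)
Evaluating step by step:
  15 - 4 = 11
  11 * 17 = 187
Result: 187

187


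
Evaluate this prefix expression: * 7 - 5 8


Parsing prefix expression: * 7 - 5 8
Step 1: Innermost operation '- 5 8'
  5 - 8 = -3
Step 2: Outer operation '* 7 [-3]'
  7 * -3 = -21

-21


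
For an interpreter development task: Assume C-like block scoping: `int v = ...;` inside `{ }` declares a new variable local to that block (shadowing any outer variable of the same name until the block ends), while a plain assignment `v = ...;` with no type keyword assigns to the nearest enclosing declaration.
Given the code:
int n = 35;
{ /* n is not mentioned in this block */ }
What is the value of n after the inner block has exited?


Analyzing scoping rules:
Outer scope: declares n = 35
Inner block: n is neither redeclared nor assigned -> unchanged
After the block -> 35
Result: 35

35


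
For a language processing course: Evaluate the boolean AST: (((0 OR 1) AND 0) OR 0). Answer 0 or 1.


Step 1: Evaluate inner node
  0 OR 1 = 1
Step 2: Evaluate next node
  1 AND 0 = 0
Step 3: Evaluate root node
  0 OR 0 = 0

0


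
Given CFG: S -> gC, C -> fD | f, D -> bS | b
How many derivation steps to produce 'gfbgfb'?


Grammar: S -> gC, C -> fD | f, D -> bS | b
Deriving 'gfbgfb':
Step 1: S -> gC => gC
Step 2: C -> fD => gfD
Step 3: D -> bS => gfbS
Step 4: S -> gC => gfbgC
Step 5: C -> fD => gfbgfD
Step 6: D -> b => gfbgfb
Total derivation steps: 6

6


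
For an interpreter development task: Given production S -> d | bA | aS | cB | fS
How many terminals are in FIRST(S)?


Production: S -> d | bA | aS | cB | fS
Examining each alternative for leading terminals:
  S -> d : first terminal = 'd'
  S -> bA : first terminal = 'b'
  S -> aS : first terminal = 'a'
  S -> cB : first terminal = 'c'
  S -> fS : first terminal = 'f'
FIRST(S) = {a, b, c, d, f}
Count: 5

5


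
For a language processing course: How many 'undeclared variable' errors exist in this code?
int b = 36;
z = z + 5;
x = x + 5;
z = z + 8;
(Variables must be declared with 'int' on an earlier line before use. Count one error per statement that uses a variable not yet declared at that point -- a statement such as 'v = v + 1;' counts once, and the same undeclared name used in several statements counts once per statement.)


Scanning code line by line:
  Line 1: declare 'b' -> declared = ['b']
  Line 2: use 'z' -> ERROR (undeclared)
  Line 3: use 'x' -> ERROR (undeclared)
  Line 4: use 'z' -> ERROR (undeclared)
Total undeclared variable errors: 3

3


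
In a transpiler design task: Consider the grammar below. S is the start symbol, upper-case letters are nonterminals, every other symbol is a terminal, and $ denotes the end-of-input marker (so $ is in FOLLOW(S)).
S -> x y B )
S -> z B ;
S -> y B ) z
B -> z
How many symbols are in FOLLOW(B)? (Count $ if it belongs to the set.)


S is the start symbol and does not occur in any rule body, so FOLLOW(S) = {$}.
Examining every occurrence of B in a rule body:
  S -> x y B ) : B is followed by terminal ')' -> add ')'
  S -> z B ; : B is followed by terminal ';' -> add ';'
  S -> y B ) z : B is followed by terminal ')' -> add ')' (already in the set)
  B -> z : B does not occur in the body -> contributes nothing
FOLLOW(B) = {), ;}
Count: 2

2


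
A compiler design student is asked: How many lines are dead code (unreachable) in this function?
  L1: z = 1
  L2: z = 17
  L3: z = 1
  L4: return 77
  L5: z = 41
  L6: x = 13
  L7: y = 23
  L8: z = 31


Analyzing control flow:
  L1: reachable (before return)
  L2: reachable (before return)
  L3: reachable (before return)
  L4: reachable (return statement)
  L5: DEAD (after return at L4)
  L6: DEAD (after return at L4)
  L7: DEAD (after return at L4)
  L8: DEAD (after return at L4)
Return at L4, total lines = 8
Dead lines: L5 through L8
Count: 4

4


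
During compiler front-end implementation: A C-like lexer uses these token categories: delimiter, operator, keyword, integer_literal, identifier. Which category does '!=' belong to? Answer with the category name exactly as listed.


Token: '!='
Checking categories:
  identifier: no
  integer_literal: no
  operator: YES
  keyword: no
  delimiter: no
Category: operator

operator


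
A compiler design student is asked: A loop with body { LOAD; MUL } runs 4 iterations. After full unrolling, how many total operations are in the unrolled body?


Loop body operations: LOAD, MUL (2 ops per iteration)
Unrolling 4 iterations:
  Iteration 1: LOAD, MUL (2 ops)
  Iteration 2: LOAD, MUL (2 ops)
  Iteration 3: LOAD, MUL (2 ops)
  Iteration 4: LOAD, MUL (2 ops)
Total: 4 iterations * 2 ops/iter = 8 operations

8


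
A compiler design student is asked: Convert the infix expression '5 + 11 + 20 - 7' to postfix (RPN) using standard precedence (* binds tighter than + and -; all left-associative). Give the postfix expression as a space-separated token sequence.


Applying the shunting-yard algorithm:
  Operand 5 -> output
  Push '+' onto operator stack -> op-stack: [+]
  Operand 11 -> output
  See '+' (prec 1); top '+' (prec 1) >= it -> pop '+' to output
  Push '+' onto operator stack -> op-stack: [+]
  Operand 20 -> output
  See '-' (prec 1); top '+' (prec 1) >= it -> pop '+' to output
  Push '-' onto operator stack -> op-stack: [-]
  Operand 7 -> output
  End of input: pop '-' to output
Postfix result: 5 11 + 20 + 7 -

5 11 + 20 + 7 -


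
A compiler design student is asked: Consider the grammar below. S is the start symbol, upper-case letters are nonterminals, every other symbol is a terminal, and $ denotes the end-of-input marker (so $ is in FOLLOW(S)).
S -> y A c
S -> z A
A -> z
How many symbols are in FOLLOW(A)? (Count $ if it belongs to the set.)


S is the start symbol and does not occur in any rule body, so FOLLOW(S) = {$}.
Examining every occurrence of A in a rule body:
  S -> y A c : A is followed by terminal 'c' -> add 'c'
  S -> z A : A is at the right end -> add FOLLOW(S) = {$}
  A -> z : A does not occur in the body -> contributes nothing
FOLLOW(A) = {c, $}
Count: 2

2


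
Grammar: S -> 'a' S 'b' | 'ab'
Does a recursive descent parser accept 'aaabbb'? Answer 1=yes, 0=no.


Grammar accepts strings of the form a^n b^n (n >= 1)
Word: 'aaabbb'
Counting: 3 a's and 3 b's
Check: 3 == 3? Yes
Derivation (S -> aSb applied 2 time(s), then S -> ab): S => aSb => aaSbb => aaabbb
Accepted

1


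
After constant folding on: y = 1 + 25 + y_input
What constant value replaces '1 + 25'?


Identifying constant sub-expression:
  Original: y = 1 + 25 + y_input
  1 and 25 are both compile-time constants
  Evaluating: 1 + 25 = 26
  After folding: y = 26 + y_input

26


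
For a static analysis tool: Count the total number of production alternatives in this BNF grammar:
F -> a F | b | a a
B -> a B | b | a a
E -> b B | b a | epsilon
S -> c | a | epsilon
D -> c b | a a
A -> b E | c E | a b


Counting alternatives per rule:
  F: 3 alternative(s)
  B: 3 alternative(s)
  E: 3 alternative(s)
  S: 3 alternative(s)
  D: 2 alternative(s)
  A: 3 alternative(s)
Sum: 3 + 3 + 3 + 3 + 2 + 3 = 17

17


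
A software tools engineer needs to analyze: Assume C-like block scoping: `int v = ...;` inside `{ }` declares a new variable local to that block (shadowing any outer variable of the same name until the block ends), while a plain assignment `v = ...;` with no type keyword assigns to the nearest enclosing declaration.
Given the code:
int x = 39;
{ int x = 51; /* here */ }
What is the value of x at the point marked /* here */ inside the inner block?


Analyzing scoping rules:
Outer scope: declares x = 39
Inner block: 'int x = 51;' declares a NEW x that shadows the outer one
Inside the block the inner declaration is in scope -> 51
Result: 51

51


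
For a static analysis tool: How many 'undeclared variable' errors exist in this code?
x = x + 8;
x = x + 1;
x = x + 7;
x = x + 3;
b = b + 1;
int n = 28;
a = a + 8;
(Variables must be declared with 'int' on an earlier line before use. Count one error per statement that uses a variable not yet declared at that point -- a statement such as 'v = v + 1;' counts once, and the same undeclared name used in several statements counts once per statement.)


Scanning code line by line:
  Line 1: use 'x' -> ERROR (undeclared)
  Line 2: use 'x' -> ERROR (undeclared)
  Line 3: use 'x' -> ERROR (undeclared)
  Line 4: use 'x' -> ERROR (undeclared)
  Line 5: use 'b' -> ERROR (undeclared)
  Line 6: declare 'n' -> declared = ['n']
  Line 7: use 'a' -> ERROR (undeclared)
Total undeclared variable errors: 6

6
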